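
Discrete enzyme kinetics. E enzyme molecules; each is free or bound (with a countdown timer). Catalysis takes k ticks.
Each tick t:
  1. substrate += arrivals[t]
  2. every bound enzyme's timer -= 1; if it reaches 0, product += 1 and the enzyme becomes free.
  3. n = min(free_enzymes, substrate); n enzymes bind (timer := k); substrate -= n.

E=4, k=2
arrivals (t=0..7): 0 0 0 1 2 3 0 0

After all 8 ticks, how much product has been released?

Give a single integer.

Answer: 5

Derivation:
t=0: arr=0 -> substrate=0 bound=0 product=0
t=1: arr=0 -> substrate=0 bound=0 product=0
t=2: arr=0 -> substrate=0 bound=0 product=0
t=3: arr=1 -> substrate=0 bound=1 product=0
t=4: arr=2 -> substrate=0 bound=3 product=0
t=5: arr=3 -> substrate=1 bound=4 product=1
t=6: arr=0 -> substrate=0 bound=3 product=3
t=7: arr=0 -> substrate=0 bound=1 product=5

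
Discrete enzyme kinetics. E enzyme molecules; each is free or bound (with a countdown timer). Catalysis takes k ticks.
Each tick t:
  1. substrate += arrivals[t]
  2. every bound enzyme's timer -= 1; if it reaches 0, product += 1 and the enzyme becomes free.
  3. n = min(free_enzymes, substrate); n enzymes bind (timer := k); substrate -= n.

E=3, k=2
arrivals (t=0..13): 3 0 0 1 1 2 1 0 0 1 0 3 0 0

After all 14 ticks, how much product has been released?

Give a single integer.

t=0: arr=3 -> substrate=0 bound=3 product=0
t=1: arr=0 -> substrate=0 bound=3 product=0
t=2: arr=0 -> substrate=0 bound=0 product=3
t=3: arr=1 -> substrate=0 bound=1 product=3
t=4: arr=1 -> substrate=0 bound=2 product=3
t=5: arr=2 -> substrate=0 bound=3 product=4
t=6: arr=1 -> substrate=0 bound=3 product=5
t=7: arr=0 -> substrate=0 bound=1 product=7
t=8: arr=0 -> substrate=0 bound=0 product=8
t=9: arr=1 -> substrate=0 bound=1 product=8
t=10: arr=0 -> substrate=0 bound=1 product=8
t=11: arr=3 -> substrate=0 bound=3 product=9
t=12: arr=0 -> substrate=0 bound=3 product=9
t=13: arr=0 -> substrate=0 bound=0 product=12

Answer: 12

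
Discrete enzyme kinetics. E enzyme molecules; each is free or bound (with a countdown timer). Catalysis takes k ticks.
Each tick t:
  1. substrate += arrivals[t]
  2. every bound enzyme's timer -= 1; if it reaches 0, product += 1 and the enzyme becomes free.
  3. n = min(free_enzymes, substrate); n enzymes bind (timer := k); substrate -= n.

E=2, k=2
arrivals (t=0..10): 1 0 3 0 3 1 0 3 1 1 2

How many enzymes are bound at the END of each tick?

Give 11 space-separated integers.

t=0: arr=1 -> substrate=0 bound=1 product=0
t=1: arr=0 -> substrate=0 bound=1 product=0
t=2: arr=3 -> substrate=1 bound=2 product=1
t=3: arr=0 -> substrate=1 bound=2 product=1
t=4: arr=3 -> substrate=2 bound=2 product=3
t=5: arr=1 -> substrate=3 bound=2 product=3
t=6: arr=0 -> substrate=1 bound=2 product=5
t=7: arr=3 -> substrate=4 bound=2 product=5
t=8: arr=1 -> substrate=3 bound=2 product=7
t=9: arr=1 -> substrate=4 bound=2 product=7
t=10: arr=2 -> substrate=4 bound=2 product=9

Answer: 1 1 2 2 2 2 2 2 2 2 2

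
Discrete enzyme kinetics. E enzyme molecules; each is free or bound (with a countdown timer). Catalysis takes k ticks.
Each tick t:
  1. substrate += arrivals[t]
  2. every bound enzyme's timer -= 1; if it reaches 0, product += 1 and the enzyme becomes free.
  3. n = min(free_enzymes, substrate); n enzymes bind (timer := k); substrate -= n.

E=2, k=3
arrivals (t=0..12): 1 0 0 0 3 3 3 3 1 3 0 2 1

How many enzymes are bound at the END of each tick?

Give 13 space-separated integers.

t=0: arr=1 -> substrate=0 bound=1 product=0
t=1: arr=0 -> substrate=0 bound=1 product=0
t=2: arr=0 -> substrate=0 bound=1 product=0
t=3: arr=0 -> substrate=0 bound=0 product=1
t=4: arr=3 -> substrate=1 bound=2 product=1
t=5: arr=3 -> substrate=4 bound=2 product=1
t=6: arr=3 -> substrate=7 bound=2 product=1
t=7: arr=3 -> substrate=8 bound=2 product=3
t=8: arr=1 -> substrate=9 bound=2 product=3
t=9: arr=3 -> substrate=12 bound=2 product=3
t=10: arr=0 -> substrate=10 bound=2 product=5
t=11: arr=2 -> substrate=12 bound=2 product=5
t=12: arr=1 -> substrate=13 bound=2 product=5

Answer: 1 1 1 0 2 2 2 2 2 2 2 2 2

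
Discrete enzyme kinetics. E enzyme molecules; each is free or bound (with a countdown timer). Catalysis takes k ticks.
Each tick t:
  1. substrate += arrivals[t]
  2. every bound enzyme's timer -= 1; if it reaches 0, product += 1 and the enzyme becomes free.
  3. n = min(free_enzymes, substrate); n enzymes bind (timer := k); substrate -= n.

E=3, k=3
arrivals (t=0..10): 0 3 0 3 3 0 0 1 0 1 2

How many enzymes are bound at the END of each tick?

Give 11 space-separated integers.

t=0: arr=0 -> substrate=0 bound=0 product=0
t=1: arr=3 -> substrate=0 bound=3 product=0
t=2: arr=0 -> substrate=0 bound=3 product=0
t=3: arr=3 -> substrate=3 bound=3 product=0
t=4: arr=3 -> substrate=3 bound=3 product=3
t=5: arr=0 -> substrate=3 bound=3 product=3
t=6: arr=0 -> substrate=3 bound=3 product=3
t=7: arr=1 -> substrate=1 bound=3 product=6
t=8: arr=0 -> substrate=1 bound=3 product=6
t=9: arr=1 -> substrate=2 bound=3 product=6
t=10: arr=2 -> substrate=1 bound=3 product=9

Answer: 0 3 3 3 3 3 3 3 3 3 3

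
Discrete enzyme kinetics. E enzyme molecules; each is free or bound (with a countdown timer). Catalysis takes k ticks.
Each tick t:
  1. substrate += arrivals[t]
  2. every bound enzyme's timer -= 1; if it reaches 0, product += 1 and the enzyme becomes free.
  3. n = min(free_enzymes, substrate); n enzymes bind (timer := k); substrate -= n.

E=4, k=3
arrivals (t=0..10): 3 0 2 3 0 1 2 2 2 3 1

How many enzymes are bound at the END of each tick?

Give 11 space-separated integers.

t=0: arr=3 -> substrate=0 bound=3 product=0
t=1: arr=0 -> substrate=0 bound=3 product=0
t=2: arr=2 -> substrate=1 bound=4 product=0
t=3: arr=3 -> substrate=1 bound=4 product=3
t=4: arr=0 -> substrate=1 bound=4 product=3
t=5: arr=1 -> substrate=1 bound=4 product=4
t=6: arr=2 -> substrate=0 bound=4 product=7
t=7: arr=2 -> substrate=2 bound=4 product=7
t=8: arr=2 -> substrate=3 bound=4 product=8
t=9: arr=3 -> substrate=3 bound=4 product=11
t=10: arr=1 -> substrate=4 bound=4 product=11

Answer: 3 3 4 4 4 4 4 4 4 4 4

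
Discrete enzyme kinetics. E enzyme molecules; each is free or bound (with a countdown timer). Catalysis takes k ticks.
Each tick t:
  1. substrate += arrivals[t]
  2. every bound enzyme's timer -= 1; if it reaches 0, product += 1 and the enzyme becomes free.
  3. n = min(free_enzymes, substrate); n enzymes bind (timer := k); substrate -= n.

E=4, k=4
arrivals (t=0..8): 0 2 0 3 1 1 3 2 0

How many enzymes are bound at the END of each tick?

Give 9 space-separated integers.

t=0: arr=0 -> substrate=0 bound=0 product=0
t=1: arr=2 -> substrate=0 bound=2 product=0
t=2: arr=0 -> substrate=0 bound=2 product=0
t=3: arr=3 -> substrate=1 bound=4 product=0
t=4: arr=1 -> substrate=2 bound=4 product=0
t=5: arr=1 -> substrate=1 bound=4 product=2
t=6: arr=3 -> substrate=4 bound=4 product=2
t=7: arr=2 -> substrate=4 bound=4 product=4
t=8: arr=0 -> substrate=4 bound=4 product=4

Answer: 0 2 2 4 4 4 4 4 4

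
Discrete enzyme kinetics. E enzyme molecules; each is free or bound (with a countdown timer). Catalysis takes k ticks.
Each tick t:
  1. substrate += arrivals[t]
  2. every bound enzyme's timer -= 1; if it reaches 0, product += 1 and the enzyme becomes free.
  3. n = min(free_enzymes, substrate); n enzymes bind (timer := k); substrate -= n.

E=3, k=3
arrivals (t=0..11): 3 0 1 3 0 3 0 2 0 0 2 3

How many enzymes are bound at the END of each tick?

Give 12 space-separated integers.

Answer: 3 3 3 3 3 3 3 3 3 3 3 3

Derivation:
t=0: arr=3 -> substrate=0 bound=3 product=0
t=1: arr=0 -> substrate=0 bound=3 product=0
t=2: arr=1 -> substrate=1 bound=3 product=0
t=3: arr=3 -> substrate=1 bound=3 product=3
t=4: arr=0 -> substrate=1 bound=3 product=3
t=5: arr=3 -> substrate=4 bound=3 product=3
t=6: arr=0 -> substrate=1 bound=3 product=6
t=7: arr=2 -> substrate=3 bound=3 product=6
t=8: arr=0 -> substrate=3 bound=3 product=6
t=9: arr=0 -> substrate=0 bound=3 product=9
t=10: arr=2 -> substrate=2 bound=3 product=9
t=11: arr=3 -> substrate=5 bound=3 product=9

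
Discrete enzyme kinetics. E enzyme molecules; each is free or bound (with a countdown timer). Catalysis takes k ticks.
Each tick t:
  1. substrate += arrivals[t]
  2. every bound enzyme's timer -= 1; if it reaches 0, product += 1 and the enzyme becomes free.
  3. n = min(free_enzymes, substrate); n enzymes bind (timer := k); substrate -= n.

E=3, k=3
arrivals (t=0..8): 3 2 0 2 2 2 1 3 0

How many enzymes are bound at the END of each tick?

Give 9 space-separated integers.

t=0: arr=3 -> substrate=0 bound=3 product=0
t=1: arr=2 -> substrate=2 bound=3 product=0
t=2: arr=0 -> substrate=2 bound=3 product=0
t=3: arr=2 -> substrate=1 bound=3 product=3
t=4: arr=2 -> substrate=3 bound=3 product=3
t=5: arr=2 -> substrate=5 bound=3 product=3
t=6: arr=1 -> substrate=3 bound=3 product=6
t=7: arr=3 -> substrate=6 bound=3 product=6
t=8: arr=0 -> substrate=6 bound=3 product=6

Answer: 3 3 3 3 3 3 3 3 3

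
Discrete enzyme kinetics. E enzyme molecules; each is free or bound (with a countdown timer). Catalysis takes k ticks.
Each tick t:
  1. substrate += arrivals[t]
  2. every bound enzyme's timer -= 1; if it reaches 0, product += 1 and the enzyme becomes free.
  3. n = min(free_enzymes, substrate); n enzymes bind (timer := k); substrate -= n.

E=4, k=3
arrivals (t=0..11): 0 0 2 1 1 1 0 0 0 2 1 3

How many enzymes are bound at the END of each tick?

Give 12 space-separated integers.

Answer: 0 0 2 3 4 3 2 1 0 2 3 4

Derivation:
t=0: arr=0 -> substrate=0 bound=0 product=0
t=1: arr=0 -> substrate=0 bound=0 product=0
t=2: arr=2 -> substrate=0 bound=2 product=0
t=3: arr=1 -> substrate=0 bound=3 product=0
t=4: arr=1 -> substrate=0 bound=4 product=0
t=5: arr=1 -> substrate=0 bound=3 product=2
t=6: arr=0 -> substrate=0 bound=2 product=3
t=7: arr=0 -> substrate=0 bound=1 product=4
t=8: arr=0 -> substrate=0 bound=0 product=5
t=9: arr=2 -> substrate=0 bound=2 product=5
t=10: arr=1 -> substrate=0 bound=3 product=5
t=11: arr=3 -> substrate=2 bound=4 product=5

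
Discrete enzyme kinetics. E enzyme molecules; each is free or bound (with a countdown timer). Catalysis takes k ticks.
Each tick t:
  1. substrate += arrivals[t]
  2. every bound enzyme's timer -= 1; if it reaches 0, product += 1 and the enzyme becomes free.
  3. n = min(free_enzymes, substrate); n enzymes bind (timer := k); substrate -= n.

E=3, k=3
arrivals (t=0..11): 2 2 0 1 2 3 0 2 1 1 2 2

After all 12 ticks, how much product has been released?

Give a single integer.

t=0: arr=2 -> substrate=0 bound=2 product=0
t=1: arr=2 -> substrate=1 bound=3 product=0
t=2: arr=0 -> substrate=1 bound=3 product=0
t=3: arr=1 -> substrate=0 bound=3 product=2
t=4: arr=2 -> substrate=1 bound=3 product=3
t=5: arr=3 -> substrate=4 bound=3 product=3
t=6: arr=0 -> substrate=2 bound=3 product=5
t=7: arr=2 -> substrate=3 bound=3 product=6
t=8: arr=1 -> substrate=4 bound=3 product=6
t=9: arr=1 -> substrate=3 bound=3 product=8
t=10: arr=2 -> substrate=4 bound=3 product=9
t=11: arr=2 -> substrate=6 bound=3 product=9

Answer: 9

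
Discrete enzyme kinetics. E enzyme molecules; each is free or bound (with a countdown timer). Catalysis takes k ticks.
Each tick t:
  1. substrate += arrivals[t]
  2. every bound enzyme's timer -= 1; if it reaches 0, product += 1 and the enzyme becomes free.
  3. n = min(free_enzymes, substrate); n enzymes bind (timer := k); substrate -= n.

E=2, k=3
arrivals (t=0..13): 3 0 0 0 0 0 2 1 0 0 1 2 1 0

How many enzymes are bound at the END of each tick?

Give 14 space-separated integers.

t=0: arr=3 -> substrate=1 bound=2 product=0
t=1: arr=0 -> substrate=1 bound=2 product=0
t=2: arr=0 -> substrate=1 bound=2 product=0
t=3: arr=0 -> substrate=0 bound=1 product=2
t=4: arr=0 -> substrate=0 bound=1 product=2
t=5: arr=0 -> substrate=0 bound=1 product=2
t=6: arr=2 -> substrate=0 bound=2 product=3
t=7: arr=1 -> substrate=1 bound=2 product=3
t=8: arr=0 -> substrate=1 bound=2 product=3
t=9: arr=0 -> substrate=0 bound=1 product=5
t=10: arr=1 -> substrate=0 bound=2 product=5
t=11: arr=2 -> substrate=2 bound=2 product=5
t=12: arr=1 -> substrate=2 bound=2 product=6
t=13: arr=0 -> substrate=1 bound=2 product=7

Answer: 2 2 2 1 1 1 2 2 2 1 2 2 2 2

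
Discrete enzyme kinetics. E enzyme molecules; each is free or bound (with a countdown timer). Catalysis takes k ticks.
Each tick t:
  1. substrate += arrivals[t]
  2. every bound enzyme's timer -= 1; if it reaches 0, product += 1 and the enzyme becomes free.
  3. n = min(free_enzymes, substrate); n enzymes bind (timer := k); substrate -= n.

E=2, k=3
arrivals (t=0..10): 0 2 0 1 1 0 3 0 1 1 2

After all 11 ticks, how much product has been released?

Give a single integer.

t=0: arr=0 -> substrate=0 bound=0 product=0
t=1: arr=2 -> substrate=0 bound=2 product=0
t=2: arr=0 -> substrate=0 bound=2 product=0
t=3: arr=1 -> substrate=1 bound=2 product=0
t=4: arr=1 -> substrate=0 bound=2 product=2
t=5: arr=0 -> substrate=0 bound=2 product=2
t=6: arr=3 -> substrate=3 bound=2 product=2
t=7: arr=0 -> substrate=1 bound=2 product=4
t=8: arr=1 -> substrate=2 bound=2 product=4
t=9: arr=1 -> substrate=3 bound=2 product=4
t=10: arr=2 -> substrate=3 bound=2 product=6

Answer: 6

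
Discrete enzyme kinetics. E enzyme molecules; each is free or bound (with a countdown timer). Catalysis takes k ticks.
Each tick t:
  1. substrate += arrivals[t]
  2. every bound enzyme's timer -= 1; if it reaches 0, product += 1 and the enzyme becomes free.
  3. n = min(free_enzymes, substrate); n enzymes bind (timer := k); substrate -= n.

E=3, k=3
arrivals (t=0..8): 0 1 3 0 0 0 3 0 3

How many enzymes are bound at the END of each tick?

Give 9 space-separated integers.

t=0: arr=0 -> substrate=0 bound=0 product=0
t=1: arr=1 -> substrate=0 bound=1 product=0
t=2: arr=3 -> substrate=1 bound=3 product=0
t=3: arr=0 -> substrate=1 bound=3 product=0
t=4: arr=0 -> substrate=0 bound=3 product=1
t=5: arr=0 -> substrate=0 bound=1 product=3
t=6: arr=3 -> substrate=1 bound=3 product=3
t=7: arr=0 -> substrate=0 bound=3 product=4
t=8: arr=3 -> substrate=3 bound=3 product=4

Answer: 0 1 3 3 3 1 3 3 3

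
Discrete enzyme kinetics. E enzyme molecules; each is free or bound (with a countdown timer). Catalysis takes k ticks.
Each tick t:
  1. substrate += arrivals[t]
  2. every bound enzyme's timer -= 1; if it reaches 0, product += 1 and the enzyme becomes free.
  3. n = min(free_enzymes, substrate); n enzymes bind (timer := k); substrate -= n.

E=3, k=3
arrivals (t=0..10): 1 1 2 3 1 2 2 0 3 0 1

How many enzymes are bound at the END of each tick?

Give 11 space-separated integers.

t=0: arr=1 -> substrate=0 bound=1 product=0
t=1: arr=1 -> substrate=0 bound=2 product=0
t=2: arr=2 -> substrate=1 bound=3 product=0
t=3: arr=3 -> substrate=3 bound=3 product=1
t=4: arr=1 -> substrate=3 bound=3 product=2
t=5: arr=2 -> substrate=4 bound=3 product=3
t=6: arr=2 -> substrate=5 bound=3 product=4
t=7: arr=0 -> substrate=4 bound=3 product=5
t=8: arr=3 -> substrate=6 bound=3 product=6
t=9: arr=0 -> substrate=5 bound=3 product=7
t=10: arr=1 -> substrate=5 bound=3 product=8

Answer: 1 2 3 3 3 3 3 3 3 3 3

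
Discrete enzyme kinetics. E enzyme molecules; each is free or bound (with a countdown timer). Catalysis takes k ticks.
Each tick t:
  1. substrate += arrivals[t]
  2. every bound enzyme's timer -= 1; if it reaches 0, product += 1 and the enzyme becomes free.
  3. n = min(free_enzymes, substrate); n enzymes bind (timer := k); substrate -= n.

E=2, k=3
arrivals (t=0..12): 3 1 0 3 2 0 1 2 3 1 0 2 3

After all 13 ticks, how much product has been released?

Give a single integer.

Answer: 8

Derivation:
t=0: arr=3 -> substrate=1 bound=2 product=0
t=1: arr=1 -> substrate=2 bound=2 product=0
t=2: arr=0 -> substrate=2 bound=2 product=0
t=3: arr=3 -> substrate=3 bound=2 product=2
t=4: arr=2 -> substrate=5 bound=2 product=2
t=5: arr=0 -> substrate=5 bound=2 product=2
t=6: arr=1 -> substrate=4 bound=2 product=4
t=7: arr=2 -> substrate=6 bound=2 product=4
t=8: arr=3 -> substrate=9 bound=2 product=4
t=9: arr=1 -> substrate=8 bound=2 product=6
t=10: arr=0 -> substrate=8 bound=2 product=6
t=11: arr=2 -> substrate=10 bound=2 product=6
t=12: arr=3 -> substrate=11 bound=2 product=8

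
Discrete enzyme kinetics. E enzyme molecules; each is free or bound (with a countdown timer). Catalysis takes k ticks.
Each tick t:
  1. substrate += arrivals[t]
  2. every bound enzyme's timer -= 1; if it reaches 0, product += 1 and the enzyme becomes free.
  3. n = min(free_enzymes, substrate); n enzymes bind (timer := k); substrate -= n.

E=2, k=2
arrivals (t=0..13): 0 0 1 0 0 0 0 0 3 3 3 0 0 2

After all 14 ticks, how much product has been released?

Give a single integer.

t=0: arr=0 -> substrate=0 bound=0 product=0
t=1: arr=0 -> substrate=0 bound=0 product=0
t=2: arr=1 -> substrate=0 bound=1 product=0
t=3: arr=0 -> substrate=0 bound=1 product=0
t=4: arr=0 -> substrate=0 bound=0 product=1
t=5: arr=0 -> substrate=0 bound=0 product=1
t=6: arr=0 -> substrate=0 bound=0 product=1
t=7: arr=0 -> substrate=0 bound=0 product=1
t=8: arr=3 -> substrate=1 bound=2 product=1
t=9: arr=3 -> substrate=4 bound=2 product=1
t=10: arr=3 -> substrate=5 bound=2 product=3
t=11: arr=0 -> substrate=5 bound=2 product=3
t=12: arr=0 -> substrate=3 bound=2 product=5
t=13: arr=2 -> substrate=5 bound=2 product=5

Answer: 5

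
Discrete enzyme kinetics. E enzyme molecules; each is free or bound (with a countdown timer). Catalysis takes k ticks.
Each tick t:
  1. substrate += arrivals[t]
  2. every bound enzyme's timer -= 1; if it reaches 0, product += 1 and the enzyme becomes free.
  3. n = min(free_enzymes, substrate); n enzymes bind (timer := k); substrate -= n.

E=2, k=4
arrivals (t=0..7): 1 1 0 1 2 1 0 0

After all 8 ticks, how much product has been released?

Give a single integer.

t=0: arr=1 -> substrate=0 bound=1 product=0
t=1: arr=1 -> substrate=0 bound=2 product=0
t=2: arr=0 -> substrate=0 bound=2 product=0
t=3: arr=1 -> substrate=1 bound=2 product=0
t=4: arr=2 -> substrate=2 bound=2 product=1
t=5: arr=1 -> substrate=2 bound=2 product=2
t=6: arr=0 -> substrate=2 bound=2 product=2
t=7: arr=0 -> substrate=2 bound=2 product=2

Answer: 2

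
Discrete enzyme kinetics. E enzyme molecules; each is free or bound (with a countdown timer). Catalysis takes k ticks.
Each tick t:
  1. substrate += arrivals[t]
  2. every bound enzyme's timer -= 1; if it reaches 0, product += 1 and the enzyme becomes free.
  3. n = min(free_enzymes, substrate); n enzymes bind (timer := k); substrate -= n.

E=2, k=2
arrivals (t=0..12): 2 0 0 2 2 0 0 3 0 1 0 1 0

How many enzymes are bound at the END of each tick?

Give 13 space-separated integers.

Answer: 2 2 0 2 2 2 2 2 2 2 2 1 1

Derivation:
t=0: arr=2 -> substrate=0 bound=2 product=0
t=1: arr=0 -> substrate=0 bound=2 product=0
t=2: arr=0 -> substrate=0 bound=0 product=2
t=3: arr=2 -> substrate=0 bound=2 product=2
t=4: arr=2 -> substrate=2 bound=2 product=2
t=5: arr=0 -> substrate=0 bound=2 product=4
t=6: arr=0 -> substrate=0 bound=2 product=4
t=7: arr=3 -> substrate=1 bound=2 product=6
t=8: arr=0 -> substrate=1 bound=2 product=6
t=9: arr=1 -> substrate=0 bound=2 product=8
t=10: arr=0 -> substrate=0 bound=2 product=8
t=11: arr=1 -> substrate=0 bound=1 product=10
t=12: arr=0 -> substrate=0 bound=1 product=10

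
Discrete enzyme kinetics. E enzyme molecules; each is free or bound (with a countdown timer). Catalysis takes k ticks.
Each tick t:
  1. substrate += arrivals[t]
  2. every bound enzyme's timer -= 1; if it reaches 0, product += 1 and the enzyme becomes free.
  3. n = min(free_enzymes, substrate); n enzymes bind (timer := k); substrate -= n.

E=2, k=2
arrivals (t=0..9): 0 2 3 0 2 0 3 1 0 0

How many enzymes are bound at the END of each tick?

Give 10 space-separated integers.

Answer: 0 2 2 2 2 2 2 2 2 2

Derivation:
t=0: arr=0 -> substrate=0 bound=0 product=0
t=1: arr=2 -> substrate=0 bound=2 product=0
t=2: arr=3 -> substrate=3 bound=2 product=0
t=3: arr=0 -> substrate=1 bound=2 product=2
t=4: arr=2 -> substrate=3 bound=2 product=2
t=5: arr=0 -> substrate=1 bound=2 product=4
t=6: arr=3 -> substrate=4 bound=2 product=4
t=7: arr=1 -> substrate=3 bound=2 product=6
t=8: arr=0 -> substrate=3 bound=2 product=6
t=9: arr=0 -> substrate=1 bound=2 product=8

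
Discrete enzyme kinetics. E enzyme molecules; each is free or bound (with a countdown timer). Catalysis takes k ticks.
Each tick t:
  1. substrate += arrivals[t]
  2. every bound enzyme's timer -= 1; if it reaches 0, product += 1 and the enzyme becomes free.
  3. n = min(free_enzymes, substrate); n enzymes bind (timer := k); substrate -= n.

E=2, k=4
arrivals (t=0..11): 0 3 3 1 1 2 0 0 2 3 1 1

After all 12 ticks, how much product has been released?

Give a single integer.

Answer: 4

Derivation:
t=0: arr=0 -> substrate=0 bound=0 product=0
t=1: arr=3 -> substrate=1 bound=2 product=0
t=2: arr=3 -> substrate=4 bound=2 product=0
t=3: arr=1 -> substrate=5 bound=2 product=0
t=4: arr=1 -> substrate=6 bound=2 product=0
t=5: arr=2 -> substrate=6 bound=2 product=2
t=6: arr=0 -> substrate=6 bound=2 product=2
t=7: arr=0 -> substrate=6 bound=2 product=2
t=8: arr=2 -> substrate=8 bound=2 product=2
t=9: arr=3 -> substrate=9 bound=2 product=4
t=10: arr=1 -> substrate=10 bound=2 product=4
t=11: arr=1 -> substrate=11 bound=2 product=4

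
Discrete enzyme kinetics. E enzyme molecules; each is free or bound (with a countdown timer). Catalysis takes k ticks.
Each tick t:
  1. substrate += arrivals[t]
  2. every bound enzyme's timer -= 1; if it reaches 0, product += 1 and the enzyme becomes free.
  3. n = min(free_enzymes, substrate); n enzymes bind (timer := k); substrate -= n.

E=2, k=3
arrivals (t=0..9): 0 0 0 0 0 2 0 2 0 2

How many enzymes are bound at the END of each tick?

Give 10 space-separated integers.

t=0: arr=0 -> substrate=0 bound=0 product=0
t=1: arr=0 -> substrate=0 bound=0 product=0
t=2: arr=0 -> substrate=0 bound=0 product=0
t=3: arr=0 -> substrate=0 bound=0 product=0
t=4: arr=0 -> substrate=0 bound=0 product=0
t=5: arr=2 -> substrate=0 bound=2 product=0
t=6: arr=0 -> substrate=0 bound=2 product=0
t=7: arr=2 -> substrate=2 bound=2 product=0
t=8: arr=0 -> substrate=0 bound=2 product=2
t=9: arr=2 -> substrate=2 bound=2 product=2

Answer: 0 0 0 0 0 2 2 2 2 2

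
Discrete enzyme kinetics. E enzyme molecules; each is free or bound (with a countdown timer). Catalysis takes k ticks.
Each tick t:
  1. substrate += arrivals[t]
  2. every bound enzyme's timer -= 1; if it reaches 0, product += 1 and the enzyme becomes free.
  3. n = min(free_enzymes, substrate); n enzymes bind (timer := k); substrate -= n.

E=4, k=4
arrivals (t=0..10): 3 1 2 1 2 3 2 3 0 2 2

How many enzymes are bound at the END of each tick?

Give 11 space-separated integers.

t=0: arr=3 -> substrate=0 bound=3 product=0
t=1: arr=1 -> substrate=0 bound=4 product=0
t=2: arr=2 -> substrate=2 bound=4 product=0
t=3: arr=1 -> substrate=3 bound=4 product=0
t=4: arr=2 -> substrate=2 bound=4 product=3
t=5: arr=3 -> substrate=4 bound=4 product=4
t=6: arr=2 -> substrate=6 bound=4 product=4
t=7: arr=3 -> substrate=9 bound=4 product=4
t=8: arr=0 -> substrate=6 bound=4 product=7
t=9: arr=2 -> substrate=7 bound=4 product=8
t=10: arr=2 -> substrate=9 bound=4 product=8

Answer: 3 4 4 4 4 4 4 4 4 4 4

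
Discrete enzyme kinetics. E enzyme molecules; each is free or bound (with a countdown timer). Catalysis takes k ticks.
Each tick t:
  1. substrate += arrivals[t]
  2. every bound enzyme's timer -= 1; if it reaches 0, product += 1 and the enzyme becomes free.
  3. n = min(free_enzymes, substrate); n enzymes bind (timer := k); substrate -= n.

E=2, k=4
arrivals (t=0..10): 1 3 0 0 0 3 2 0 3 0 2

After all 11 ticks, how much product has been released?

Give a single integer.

Answer: 4

Derivation:
t=0: arr=1 -> substrate=0 bound=1 product=0
t=1: arr=3 -> substrate=2 bound=2 product=0
t=2: arr=0 -> substrate=2 bound=2 product=0
t=3: arr=0 -> substrate=2 bound=2 product=0
t=4: arr=0 -> substrate=1 bound=2 product=1
t=5: arr=3 -> substrate=3 bound=2 product=2
t=6: arr=2 -> substrate=5 bound=2 product=2
t=7: arr=0 -> substrate=5 bound=2 product=2
t=8: arr=3 -> substrate=7 bound=2 product=3
t=9: arr=0 -> substrate=6 bound=2 product=4
t=10: arr=2 -> substrate=8 bound=2 product=4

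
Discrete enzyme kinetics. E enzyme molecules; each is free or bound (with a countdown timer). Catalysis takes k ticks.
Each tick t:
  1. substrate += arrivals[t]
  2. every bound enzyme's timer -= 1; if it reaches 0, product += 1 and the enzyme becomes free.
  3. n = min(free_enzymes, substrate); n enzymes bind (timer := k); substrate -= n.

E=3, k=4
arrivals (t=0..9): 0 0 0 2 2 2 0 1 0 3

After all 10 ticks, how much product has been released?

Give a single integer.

Answer: 3

Derivation:
t=0: arr=0 -> substrate=0 bound=0 product=0
t=1: arr=0 -> substrate=0 bound=0 product=0
t=2: arr=0 -> substrate=0 bound=0 product=0
t=3: arr=2 -> substrate=0 bound=2 product=0
t=4: arr=2 -> substrate=1 bound=3 product=0
t=5: arr=2 -> substrate=3 bound=3 product=0
t=6: arr=0 -> substrate=3 bound=3 product=0
t=7: arr=1 -> substrate=2 bound=3 product=2
t=8: arr=0 -> substrate=1 bound=3 product=3
t=9: arr=3 -> substrate=4 bound=3 product=3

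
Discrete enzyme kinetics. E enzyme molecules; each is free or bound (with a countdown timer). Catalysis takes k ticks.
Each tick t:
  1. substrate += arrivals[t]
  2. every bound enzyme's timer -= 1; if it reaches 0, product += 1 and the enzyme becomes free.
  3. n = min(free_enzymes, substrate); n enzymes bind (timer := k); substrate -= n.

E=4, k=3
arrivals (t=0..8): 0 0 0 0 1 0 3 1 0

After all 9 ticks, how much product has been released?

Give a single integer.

t=0: arr=0 -> substrate=0 bound=0 product=0
t=1: arr=0 -> substrate=0 bound=0 product=0
t=2: arr=0 -> substrate=0 bound=0 product=0
t=3: arr=0 -> substrate=0 bound=0 product=0
t=4: arr=1 -> substrate=0 bound=1 product=0
t=5: arr=0 -> substrate=0 bound=1 product=0
t=6: arr=3 -> substrate=0 bound=4 product=0
t=7: arr=1 -> substrate=0 bound=4 product=1
t=8: arr=0 -> substrate=0 bound=4 product=1

Answer: 1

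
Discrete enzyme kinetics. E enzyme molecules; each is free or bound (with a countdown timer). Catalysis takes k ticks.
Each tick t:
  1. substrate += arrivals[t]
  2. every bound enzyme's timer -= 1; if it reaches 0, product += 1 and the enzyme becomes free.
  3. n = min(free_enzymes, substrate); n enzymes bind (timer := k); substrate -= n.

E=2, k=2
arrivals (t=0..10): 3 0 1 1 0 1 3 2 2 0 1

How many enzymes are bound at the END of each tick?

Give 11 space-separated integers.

t=0: arr=3 -> substrate=1 bound=2 product=0
t=1: arr=0 -> substrate=1 bound=2 product=0
t=2: arr=1 -> substrate=0 bound=2 product=2
t=3: arr=1 -> substrate=1 bound=2 product=2
t=4: arr=0 -> substrate=0 bound=1 product=4
t=5: arr=1 -> substrate=0 bound=2 product=4
t=6: arr=3 -> substrate=2 bound=2 product=5
t=7: arr=2 -> substrate=3 bound=2 product=6
t=8: arr=2 -> substrate=4 bound=2 product=7
t=9: arr=0 -> substrate=3 bound=2 product=8
t=10: arr=1 -> substrate=3 bound=2 product=9

Answer: 2 2 2 2 1 2 2 2 2 2 2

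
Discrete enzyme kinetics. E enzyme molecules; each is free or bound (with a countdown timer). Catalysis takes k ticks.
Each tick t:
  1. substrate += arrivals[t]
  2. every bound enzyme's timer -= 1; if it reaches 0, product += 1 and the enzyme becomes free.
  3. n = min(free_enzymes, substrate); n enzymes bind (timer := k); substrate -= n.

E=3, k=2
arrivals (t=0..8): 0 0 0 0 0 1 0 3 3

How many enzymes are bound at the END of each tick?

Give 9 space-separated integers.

Answer: 0 0 0 0 0 1 1 3 3

Derivation:
t=0: arr=0 -> substrate=0 bound=0 product=0
t=1: arr=0 -> substrate=0 bound=0 product=0
t=2: arr=0 -> substrate=0 bound=0 product=0
t=3: arr=0 -> substrate=0 bound=0 product=0
t=4: arr=0 -> substrate=0 bound=0 product=0
t=5: arr=1 -> substrate=0 bound=1 product=0
t=6: arr=0 -> substrate=0 bound=1 product=0
t=7: arr=3 -> substrate=0 bound=3 product=1
t=8: arr=3 -> substrate=3 bound=3 product=1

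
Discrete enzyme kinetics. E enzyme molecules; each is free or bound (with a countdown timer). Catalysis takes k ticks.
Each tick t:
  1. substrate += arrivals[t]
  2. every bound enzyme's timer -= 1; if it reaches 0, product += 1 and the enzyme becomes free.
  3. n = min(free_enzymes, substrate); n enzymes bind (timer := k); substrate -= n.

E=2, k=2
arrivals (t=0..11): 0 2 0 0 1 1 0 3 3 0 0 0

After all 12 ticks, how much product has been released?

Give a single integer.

Answer: 8

Derivation:
t=0: arr=0 -> substrate=0 bound=0 product=0
t=1: arr=2 -> substrate=0 bound=2 product=0
t=2: arr=0 -> substrate=0 bound=2 product=0
t=3: arr=0 -> substrate=0 bound=0 product=2
t=4: arr=1 -> substrate=0 bound=1 product=2
t=5: arr=1 -> substrate=0 bound=2 product=2
t=6: arr=0 -> substrate=0 bound=1 product=3
t=7: arr=3 -> substrate=1 bound=2 product=4
t=8: arr=3 -> substrate=4 bound=2 product=4
t=9: arr=0 -> substrate=2 bound=2 product=6
t=10: arr=0 -> substrate=2 bound=2 product=6
t=11: arr=0 -> substrate=0 bound=2 product=8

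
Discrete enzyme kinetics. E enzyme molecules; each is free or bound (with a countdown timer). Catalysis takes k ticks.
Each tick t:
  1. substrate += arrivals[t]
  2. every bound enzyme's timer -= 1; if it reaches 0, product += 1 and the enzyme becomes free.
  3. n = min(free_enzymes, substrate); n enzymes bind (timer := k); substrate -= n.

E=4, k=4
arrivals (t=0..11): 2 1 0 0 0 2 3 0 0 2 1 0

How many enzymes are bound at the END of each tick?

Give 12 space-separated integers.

Answer: 2 3 3 3 1 2 4 4 4 4 4 4

Derivation:
t=0: arr=2 -> substrate=0 bound=2 product=0
t=1: arr=1 -> substrate=0 bound=3 product=0
t=2: arr=0 -> substrate=0 bound=3 product=0
t=3: arr=0 -> substrate=0 bound=3 product=0
t=4: arr=0 -> substrate=0 bound=1 product=2
t=5: arr=2 -> substrate=0 bound=2 product=3
t=6: arr=3 -> substrate=1 bound=4 product=3
t=7: arr=0 -> substrate=1 bound=4 product=3
t=8: arr=0 -> substrate=1 bound=4 product=3
t=9: arr=2 -> substrate=1 bound=4 product=5
t=10: arr=1 -> substrate=0 bound=4 product=7
t=11: arr=0 -> substrate=0 bound=4 product=7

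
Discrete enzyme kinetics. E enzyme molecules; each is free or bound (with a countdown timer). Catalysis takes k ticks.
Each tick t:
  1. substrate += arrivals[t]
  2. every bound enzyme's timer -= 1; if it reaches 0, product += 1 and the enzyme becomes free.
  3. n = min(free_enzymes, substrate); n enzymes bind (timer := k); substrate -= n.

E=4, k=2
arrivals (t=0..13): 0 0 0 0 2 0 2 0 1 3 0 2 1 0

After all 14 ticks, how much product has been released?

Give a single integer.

t=0: arr=0 -> substrate=0 bound=0 product=0
t=1: arr=0 -> substrate=0 bound=0 product=0
t=2: arr=0 -> substrate=0 bound=0 product=0
t=3: arr=0 -> substrate=0 bound=0 product=0
t=4: arr=2 -> substrate=0 bound=2 product=0
t=5: arr=0 -> substrate=0 bound=2 product=0
t=6: arr=2 -> substrate=0 bound=2 product=2
t=7: arr=0 -> substrate=0 bound=2 product=2
t=8: arr=1 -> substrate=0 bound=1 product=4
t=9: arr=3 -> substrate=0 bound=4 product=4
t=10: arr=0 -> substrate=0 bound=3 product=5
t=11: arr=2 -> substrate=0 bound=2 product=8
t=12: arr=1 -> substrate=0 bound=3 product=8
t=13: arr=0 -> substrate=0 bound=1 product=10

Answer: 10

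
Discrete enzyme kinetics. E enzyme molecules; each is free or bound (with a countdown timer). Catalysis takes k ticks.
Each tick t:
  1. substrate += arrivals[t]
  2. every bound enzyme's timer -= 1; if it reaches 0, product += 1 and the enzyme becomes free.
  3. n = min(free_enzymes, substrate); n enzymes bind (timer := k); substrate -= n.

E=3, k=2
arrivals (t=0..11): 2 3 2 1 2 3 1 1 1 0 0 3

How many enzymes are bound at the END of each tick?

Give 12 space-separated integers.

t=0: arr=2 -> substrate=0 bound=2 product=0
t=1: arr=3 -> substrate=2 bound=3 product=0
t=2: arr=2 -> substrate=2 bound=3 product=2
t=3: arr=1 -> substrate=2 bound=3 product=3
t=4: arr=2 -> substrate=2 bound=3 product=5
t=5: arr=3 -> substrate=4 bound=3 product=6
t=6: arr=1 -> substrate=3 bound=3 product=8
t=7: arr=1 -> substrate=3 bound=3 product=9
t=8: arr=1 -> substrate=2 bound=3 product=11
t=9: arr=0 -> substrate=1 bound=3 product=12
t=10: arr=0 -> substrate=0 bound=2 product=14
t=11: arr=3 -> substrate=1 bound=3 product=15

Answer: 2 3 3 3 3 3 3 3 3 3 2 3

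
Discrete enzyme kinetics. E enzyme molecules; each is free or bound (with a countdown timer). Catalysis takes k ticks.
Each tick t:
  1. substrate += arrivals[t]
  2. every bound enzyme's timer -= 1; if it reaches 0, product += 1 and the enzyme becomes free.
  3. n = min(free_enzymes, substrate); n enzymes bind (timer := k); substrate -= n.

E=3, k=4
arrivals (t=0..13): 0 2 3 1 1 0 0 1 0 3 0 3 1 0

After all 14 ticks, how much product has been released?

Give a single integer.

Answer: 8

Derivation:
t=0: arr=0 -> substrate=0 bound=0 product=0
t=1: arr=2 -> substrate=0 bound=2 product=0
t=2: arr=3 -> substrate=2 bound=3 product=0
t=3: arr=1 -> substrate=3 bound=3 product=0
t=4: arr=1 -> substrate=4 bound=3 product=0
t=5: arr=0 -> substrate=2 bound=3 product=2
t=6: arr=0 -> substrate=1 bound=3 product=3
t=7: arr=1 -> substrate=2 bound=3 product=3
t=8: arr=0 -> substrate=2 bound=3 product=3
t=9: arr=3 -> substrate=3 bound=3 product=5
t=10: arr=0 -> substrate=2 bound=3 product=6
t=11: arr=3 -> substrate=5 bound=3 product=6
t=12: arr=1 -> substrate=6 bound=3 product=6
t=13: arr=0 -> substrate=4 bound=3 product=8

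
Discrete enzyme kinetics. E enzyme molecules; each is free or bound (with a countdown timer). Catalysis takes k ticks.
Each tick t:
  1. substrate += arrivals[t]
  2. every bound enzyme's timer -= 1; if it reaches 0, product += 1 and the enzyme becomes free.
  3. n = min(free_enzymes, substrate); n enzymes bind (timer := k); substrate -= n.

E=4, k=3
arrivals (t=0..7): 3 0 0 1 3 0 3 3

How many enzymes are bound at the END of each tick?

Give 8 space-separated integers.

t=0: arr=3 -> substrate=0 bound=3 product=0
t=1: arr=0 -> substrate=0 bound=3 product=0
t=2: arr=0 -> substrate=0 bound=3 product=0
t=3: arr=1 -> substrate=0 bound=1 product=3
t=4: arr=3 -> substrate=0 bound=4 product=3
t=5: arr=0 -> substrate=0 bound=4 product=3
t=6: arr=3 -> substrate=2 bound=4 product=4
t=7: arr=3 -> substrate=2 bound=4 product=7

Answer: 3 3 3 1 4 4 4 4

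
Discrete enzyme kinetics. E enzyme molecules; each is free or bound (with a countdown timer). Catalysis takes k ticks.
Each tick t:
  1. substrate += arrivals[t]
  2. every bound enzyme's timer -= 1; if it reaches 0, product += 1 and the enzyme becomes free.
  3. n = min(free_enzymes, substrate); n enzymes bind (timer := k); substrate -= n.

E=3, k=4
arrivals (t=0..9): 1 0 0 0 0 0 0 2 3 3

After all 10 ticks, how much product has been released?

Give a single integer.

t=0: arr=1 -> substrate=0 bound=1 product=0
t=1: arr=0 -> substrate=0 bound=1 product=0
t=2: arr=0 -> substrate=0 bound=1 product=0
t=3: arr=0 -> substrate=0 bound=1 product=0
t=4: arr=0 -> substrate=0 bound=0 product=1
t=5: arr=0 -> substrate=0 bound=0 product=1
t=6: arr=0 -> substrate=0 bound=0 product=1
t=7: arr=2 -> substrate=0 bound=2 product=1
t=8: arr=3 -> substrate=2 bound=3 product=1
t=9: arr=3 -> substrate=5 bound=3 product=1

Answer: 1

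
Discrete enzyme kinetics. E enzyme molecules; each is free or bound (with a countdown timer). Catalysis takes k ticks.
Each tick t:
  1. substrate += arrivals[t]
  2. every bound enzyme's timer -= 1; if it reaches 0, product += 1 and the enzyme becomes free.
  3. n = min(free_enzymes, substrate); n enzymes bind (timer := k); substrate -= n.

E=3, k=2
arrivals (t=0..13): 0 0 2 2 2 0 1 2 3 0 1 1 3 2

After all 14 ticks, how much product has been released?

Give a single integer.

t=0: arr=0 -> substrate=0 bound=0 product=0
t=1: arr=0 -> substrate=0 bound=0 product=0
t=2: arr=2 -> substrate=0 bound=2 product=0
t=3: arr=2 -> substrate=1 bound=3 product=0
t=4: arr=2 -> substrate=1 bound=3 product=2
t=5: arr=0 -> substrate=0 bound=3 product=3
t=6: arr=1 -> substrate=0 bound=2 product=5
t=7: arr=2 -> substrate=0 bound=3 product=6
t=8: arr=3 -> substrate=2 bound=3 product=7
t=9: arr=0 -> substrate=0 bound=3 product=9
t=10: arr=1 -> substrate=0 bound=3 product=10
t=11: arr=1 -> substrate=0 bound=2 product=12
t=12: arr=3 -> substrate=1 bound=3 product=13
t=13: arr=2 -> substrate=2 bound=3 product=14

Answer: 14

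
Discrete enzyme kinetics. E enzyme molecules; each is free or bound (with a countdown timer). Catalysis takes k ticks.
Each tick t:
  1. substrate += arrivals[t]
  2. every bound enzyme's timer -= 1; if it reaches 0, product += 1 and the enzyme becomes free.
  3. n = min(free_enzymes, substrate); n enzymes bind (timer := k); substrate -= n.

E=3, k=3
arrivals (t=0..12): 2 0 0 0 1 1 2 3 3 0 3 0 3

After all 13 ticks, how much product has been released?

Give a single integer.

Answer: 8

Derivation:
t=0: arr=2 -> substrate=0 bound=2 product=0
t=1: arr=0 -> substrate=0 bound=2 product=0
t=2: arr=0 -> substrate=0 bound=2 product=0
t=3: arr=0 -> substrate=0 bound=0 product=2
t=4: arr=1 -> substrate=0 bound=1 product=2
t=5: arr=1 -> substrate=0 bound=2 product=2
t=6: arr=2 -> substrate=1 bound=3 product=2
t=7: arr=3 -> substrate=3 bound=3 product=3
t=8: arr=3 -> substrate=5 bound=3 product=4
t=9: arr=0 -> substrate=4 bound=3 product=5
t=10: arr=3 -> substrate=6 bound=3 product=6
t=11: arr=0 -> substrate=5 bound=3 product=7
t=12: arr=3 -> substrate=7 bound=3 product=8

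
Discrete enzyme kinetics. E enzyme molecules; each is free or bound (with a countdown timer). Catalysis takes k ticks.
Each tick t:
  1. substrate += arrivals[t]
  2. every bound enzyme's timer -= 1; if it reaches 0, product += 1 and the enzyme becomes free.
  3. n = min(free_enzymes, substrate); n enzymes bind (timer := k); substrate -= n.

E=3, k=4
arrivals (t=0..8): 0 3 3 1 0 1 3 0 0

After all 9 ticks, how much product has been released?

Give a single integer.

Answer: 3

Derivation:
t=0: arr=0 -> substrate=0 bound=0 product=0
t=1: arr=3 -> substrate=0 bound=3 product=0
t=2: arr=3 -> substrate=3 bound=3 product=0
t=3: arr=1 -> substrate=4 bound=3 product=0
t=4: arr=0 -> substrate=4 bound=3 product=0
t=5: arr=1 -> substrate=2 bound=3 product=3
t=6: arr=3 -> substrate=5 bound=3 product=3
t=7: arr=0 -> substrate=5 bound=3 product=3
t=8: arr=0 -> substrate=5 bound=3 product=3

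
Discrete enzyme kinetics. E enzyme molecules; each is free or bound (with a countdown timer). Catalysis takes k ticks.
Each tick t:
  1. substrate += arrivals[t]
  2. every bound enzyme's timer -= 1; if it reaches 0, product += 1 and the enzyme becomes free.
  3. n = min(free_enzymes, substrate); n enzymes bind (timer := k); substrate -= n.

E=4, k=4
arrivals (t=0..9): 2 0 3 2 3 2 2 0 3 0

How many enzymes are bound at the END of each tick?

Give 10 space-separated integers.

Answer: 2 2 4 4 4 4 4 4 4 4

Derivation:
t=0: arr=2 -> substrate=0 bound=2 product=0
t=1: arr=0 -> substrate=0 bound=2 product=0
t=2: arr=3 -> substrate=1 bound=4 product=0
t=3: arr=2 -> substrate=3 bound=4 product=0
t=4: arr=3 -> substrate=4 bound=4 product=2
t=5: arr=2 -> substrate=6 bound=4 product=2
t=6: arr=2 -> substrate=6 bound=4 product=4
t=7: arr=0 -> substrate=6 bound=4 product=4
t=8: arr=3 -> substrate=7 bound=4 product=6
t=9: arr=0 -> substrate=7 bound=4 product=6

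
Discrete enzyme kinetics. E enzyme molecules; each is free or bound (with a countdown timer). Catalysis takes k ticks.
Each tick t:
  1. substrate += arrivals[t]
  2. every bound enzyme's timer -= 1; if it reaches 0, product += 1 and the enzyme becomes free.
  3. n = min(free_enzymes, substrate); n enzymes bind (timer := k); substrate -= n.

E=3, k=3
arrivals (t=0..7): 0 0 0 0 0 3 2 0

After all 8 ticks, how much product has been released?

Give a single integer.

t=0: arr=0 -> substrate=0 bound=0 product=0
t=1: arr=0 -> substrate=0 bound=0 product=0
t=2: arr=0 -> substrate=0 bound=0 product=0
t=3: arr=0 -> substrate=0 bound=0 product=0
t=4: arr=0 -> substrate=0 bound=0 product=0
t=5: arr=3 -> substrate=0 bound=3 product=0
t=6: arr=2 -> substrate=2 bound=3 product=0
t=7: arr=0 -> substrate=2 bound=3 product=0

Answer: 0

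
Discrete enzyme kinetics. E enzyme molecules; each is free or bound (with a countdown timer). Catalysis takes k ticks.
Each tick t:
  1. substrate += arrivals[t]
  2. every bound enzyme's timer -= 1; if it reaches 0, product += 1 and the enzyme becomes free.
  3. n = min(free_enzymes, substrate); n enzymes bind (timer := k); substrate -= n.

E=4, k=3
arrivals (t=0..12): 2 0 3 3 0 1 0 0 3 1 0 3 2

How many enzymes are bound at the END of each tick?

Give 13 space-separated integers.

Answer: 2 2 4 4 4 4 3 3 4 4 4 4 4

Derivation:
t=0: arr=2 -> substrate=0 bound=2 product=0
t=1: arr=0 -> substrate=0 bound=2 product=0
t=2: arr=3 -> substrate=1 bound=4 product=0
t=3: arr=3 -> substrate=2 bound=4 product=2
t=4: arr=0 -> substrate=2 bound=4 product=2
t=5: arr=1 -> substrate=1 bound=4 product=4
t=6: arr=0 -> substrate=0 bound=3 product=6
t=7: arr=0 -> substrate=0 bound=3 product=6
t=8: arr=3 -> substrate=0 bound=4 product=8
t=9: arr=1 -> substrate=0 bound=4 product=9
t=10: arr=0 -> substrate=0 bound=4 product=9
t=11: arr=3 -> substrate=0 bound=4 product=12
t=12: arr=2 -> substrate=1 bound=4 product=13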